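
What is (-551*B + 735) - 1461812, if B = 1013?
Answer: -2019240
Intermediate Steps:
(-551*B + 735) - 1461812 = (-551*1013 + 735) - 1461812 = (-558163 + 735) - 1461812 = -557428 - 1461812 = -2019240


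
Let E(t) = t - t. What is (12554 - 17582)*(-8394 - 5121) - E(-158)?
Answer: 67953420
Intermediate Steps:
E(t) = 0
(12554 - 17582)*(-8394 - 5121) - E(-158) = (12554 - 17582)*(-8394 - 5121) - 1*0 = -5028*(-13515) + 0 = 67953420 + 0 = 67953420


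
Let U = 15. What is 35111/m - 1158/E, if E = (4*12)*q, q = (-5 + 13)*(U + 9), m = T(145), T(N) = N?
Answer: 53902511/222720 ≈ 242.02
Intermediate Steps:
m = 145
q = 192 (q = (-5 + 13)*(15 + 9) = 8*24 = 192)
E = 9216 (E = (4*12)*192 = 48*192 = 9216)
35111/m - 1158/E = 35111/145 - 1158/9216 = 35111*(1/145) - 1158*1/9216 = 35111/145 - 193/1536 = 53902511/222720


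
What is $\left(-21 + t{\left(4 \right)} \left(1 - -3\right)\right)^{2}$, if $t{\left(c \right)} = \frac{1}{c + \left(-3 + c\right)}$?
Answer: $\frac{10201}{25} \approx 408.04$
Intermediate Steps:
$t{\left(c \right)} = \frac{1}{-3 + 2 c}$
$\left(-21 + t{\left(4 \right)} \left(1 - -3\right)\right)^{2} = \left(-21 + \frac{1 - -3}{-3 + 2 \cdot 4}\right)^{2} = \left(-21 + \frac{1 + 3}{-3 + 8}\right)^{2} = \left(-21 + \frac{1}{5} \cdot 4\right)^{2} = \left(-21 + \frac{4}{5}\right)^{2} = \left(- \frac{101}{5}\right)^{2} = \frac{10201}{25}$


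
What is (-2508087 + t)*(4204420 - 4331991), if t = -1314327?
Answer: 487629176394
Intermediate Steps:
(-2508087 + t)*(4204420 - 4331991) = (-2508087 - 1314327)*(4204420 - 4331991) = -3822414*(-127571) = 487629176394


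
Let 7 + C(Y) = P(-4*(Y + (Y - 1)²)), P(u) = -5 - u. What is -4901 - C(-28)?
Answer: -8141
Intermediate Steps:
C(Y) = -12 + 4*Y + 4*(-1 + Y)² (C(Y) = -7 + (-5 - (-4)*(Y + (Y - 1)²)) = -7 + (-5 - (-4)*(Y + (-1 + Y)²)) = -7 + (-5 - (-4*Y - 4*(-1 + Y)²)) = -7 + (-5 + (4*Y + 4*(-1 + Y)²)) = -7 + (-5 + 4*Y + 4*(-1 + Y)²) = -12 + 4*Y + 4*(-1 + Y)²)
-4901 - C(-28) = -4901 - (-8 - 4*(-28) + 4*(-28)²) = -4901 - (-8 + 112 + 4*784) = -4901 - (-8 + 112 + 3136) = -4901 - 1*3240 = -4901 - 3240 = -8141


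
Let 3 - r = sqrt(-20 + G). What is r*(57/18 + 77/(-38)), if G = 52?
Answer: 65/19 - 260*sqrt(2)/57 ≈ -3.0297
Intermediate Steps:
r = 3 - 4*sqrt(2) (r = 3 - sqrt(-20 + 52) = 3 - sqrt(32) = 3 - 4*sqrt(2) ≈ -2.6569)
r*(57/18 + 77/(-38)) = (3 - 4*sqrt(2))*(57/18 + 77/(-38)) = (3 - 4*sqrt(2))*(57*(1/18) + 77*(-1/38)) = (3 - 4*sqrt(2))*(19/6 - 77/38) = (3 - 4*sqrt(2))*(65/57) = 65/19 - 260*sqrt(2)/57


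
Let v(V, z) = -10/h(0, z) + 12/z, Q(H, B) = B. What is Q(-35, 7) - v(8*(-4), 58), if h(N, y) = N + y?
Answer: 202/29 ≈ 6.9655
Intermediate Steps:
v(V, z) = 2/z (v(V, z) = -10/(0 + z) + 12/z = -10/z + 12/z = 2/z)
Q(-35, 7) - v(8*(-4), 58) = 7 - 2/58 = 7 - 1*1/29 = 7 - 1/29 = 202/29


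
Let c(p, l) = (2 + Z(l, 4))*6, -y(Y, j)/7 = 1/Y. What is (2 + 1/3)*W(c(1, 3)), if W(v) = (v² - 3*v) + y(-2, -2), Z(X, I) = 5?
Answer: 22981/6 ≈ 3830.2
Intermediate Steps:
y(Y, j) = -7/Y
c(p, l) = 42 (c(p, l) = (2 + 5)*6 = 7*6 = 42)
W(v) = 7/2 + v² - 3*v (W(v) = (v² - 3*v) - 7/(-2) = (v² - 3*v) - 7*(-½) = (v² - 3*v) + 7/2 = 7/2 + v² - 3*v)
(2 + 1/3)*W(c(1, 3)) = (2 + 1/3)*(7/2 + 42² - 3*42) = (2 + ⅓)*(7/2 + 1764 - 126) = (7/3)*(3283/2) = 22981/6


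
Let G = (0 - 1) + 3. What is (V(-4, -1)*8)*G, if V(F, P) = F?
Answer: -64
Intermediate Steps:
G = 2 (G = -1 + 3 = 2)
(V(-4, -1)*8)*G = -4*8*2 = -32*2 = -64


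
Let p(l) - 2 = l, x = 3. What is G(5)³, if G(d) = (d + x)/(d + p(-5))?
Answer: 64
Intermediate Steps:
p(l) = 2 + l
G(d) = (3 + d)/(-3 + d) (G(d) = (d + 3)/(d + (2 - 5)) = (3 + d)/(d - 3) = (3 + d)/(-3 + d))
G(5)³ = ((3 + 5)/(-3 + 5))³ = (8/2)³ = ((½)*8)³ = 4³ = 64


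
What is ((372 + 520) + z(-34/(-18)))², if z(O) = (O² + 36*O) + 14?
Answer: 6269947489/6561 ≈ 9.5564e+5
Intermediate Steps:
z(O) = 14 + O² + 36*O
((372 + 520) + z(-34/(-18)))² = ((372 + 520) + (14 + (-34/(-18))² + 36*(-34/(-18))))² = (892 + (14 + (-34*(-1/18))² + 36*(-34*(-1/18))))² = (892 + (14 + (17/9)² + 36*(17/9)))² = (892 + (14 + 289/81 + 68))² = (892 + 6931/81)² = (79183/81)² = 6269947489/6561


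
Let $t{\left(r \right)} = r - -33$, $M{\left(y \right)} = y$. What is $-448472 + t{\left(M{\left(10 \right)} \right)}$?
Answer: $-448429$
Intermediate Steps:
$t{\left(r \right)} = 33 + r$ ($t{\left(r \right)} = r + 33 = 33 + r$)
$-448472 + t{\left(M{\left(10 \right)} \right)} = -448472 + \left(33 + 10\right) = -448472 + 43 = -448429$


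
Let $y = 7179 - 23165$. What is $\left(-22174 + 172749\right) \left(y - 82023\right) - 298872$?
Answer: $-14758004047$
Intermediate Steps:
$y = -15986$ ($y = 7179 - 23165 = -15986$)
$\left(-22174 + 172749\right) \left(y - 82023\right) - 298872 = \left(-22174 + 172749\right) \left(-15986 - 82023\right) - 298872 = 150575 \left(-98009\right) - 298872 = -14757705175 - 298872 = -14758004047$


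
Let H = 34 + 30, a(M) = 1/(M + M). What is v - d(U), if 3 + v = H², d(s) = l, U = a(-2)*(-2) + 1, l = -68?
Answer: 4161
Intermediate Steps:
a(M) = 1/(2*M)
U = 3/2 (U = ((½)/(-2))*(-2) + 1 = ((½)*(-½))*(-2) + 1 = -¼*(-2) + 1 = ½ + 1 = 3/2 ≈ 1.5000)
H = 64
d(s) = -68
v = 4093 (v = -3 + 64² = -3 + 4096 = 4093)
v - d(U) = 4093 - 1*(-68) = 4093 + 68 = 4161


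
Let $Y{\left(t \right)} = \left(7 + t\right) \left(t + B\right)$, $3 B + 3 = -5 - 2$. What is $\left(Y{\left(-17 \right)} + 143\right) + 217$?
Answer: $\frac{1690}{3} \approx 563.33$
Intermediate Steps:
$B = - \frac{10}{3}$ ($B = -1 + \frac{-5 - 2}{3} = -1 + \frac{1}{3} \left(-7\right) = -1 - \frac{7}{3} = - \frac{10}{3} \approx -3.3333$)
$Y{\left(t \right)} = \left(7 + t\right) \left(- \frac{10}{3} + t\right)$ ($Y{\left(t \right)} = \left(7 + t\right) \left(t - \frac{10}{3}\right) = \left(7 + t\right) \left(- \frac{10}{3} + t\right)$)
$\left(Y{\left(-17 \right)} + 143\right) + 217 = \left(\left(- \frac{70}{3} + \left(-17\right)^{2} + \frac{11}{3} \left(-17\right)\right) + 143\right) + 217 = \left(\left(- \frac{70}{3} + 289 - \frac{187}{3}\right) + 143\right) + 217 = \left(\frac{610}{3} + 143\right) + 217 = \frac{1039}{3} + 217 = \frac{1690}{3}$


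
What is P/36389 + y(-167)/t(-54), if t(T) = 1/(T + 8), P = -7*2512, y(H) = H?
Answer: 279522714/36389 ≈ 7681.5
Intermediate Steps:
P = -17584
t(T) = 1/(8 + T)
P/36389 + y(-167)/t(-54) = -17584/36389 - 167/(1/(8 - 54)) = -17584*1/36389 - 167/(1/(-46)) = -17584/36389 - 167/(-1/46) = -17584/36389 - 167*(-46) = -17584/36389 + 7682 = 279522714/36389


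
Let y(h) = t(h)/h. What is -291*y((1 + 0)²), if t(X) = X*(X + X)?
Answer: -582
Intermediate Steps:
t(X) = 2*X² (t(X) = X*(2*X) = 2*X²)
y(h) = 2*h (y(h) = (2*h²)/h = 2*h)
-291*y((1 + 0)²) = -582*(1 + 0)² = -582*1² = -582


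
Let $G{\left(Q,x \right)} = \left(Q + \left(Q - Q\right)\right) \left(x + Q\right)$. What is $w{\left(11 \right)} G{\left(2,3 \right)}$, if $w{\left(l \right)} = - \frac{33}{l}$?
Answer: $-30$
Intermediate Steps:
$G{\left(Q,x \right)} = Q \left(Q + x\right)$ ($G{\left(Q,x \right)} = \left(Q + 0\right) \left(Q + x\right) = Q \left(Q + x\right)$)
$w{\left(11 \right)} G{\left(2,3 \right)} = - \frac{33}{11} \cdot 2 \left(2 + 3\right) = \left(-33\right) \frac{1}{11} \cdot 2 \cdot 5 = \left(-3\right) 10 = -30$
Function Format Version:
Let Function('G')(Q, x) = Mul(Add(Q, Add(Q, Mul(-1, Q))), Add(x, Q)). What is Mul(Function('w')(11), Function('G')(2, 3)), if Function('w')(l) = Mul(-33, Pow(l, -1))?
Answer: -30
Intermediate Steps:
Function('G')(Q, x) = Mul(Q, Add(Q, x)) (Function('G')(Q, x) = Mul(Add(Q, 0), Add(Q, x)) = Mul(Q, Add(Q, x)))
Mul(Function('w')(11), Function('G')(2, 3)) = Mul(Mul(-33, Pow(11, -1)), Mul(2, Add(2, 3))) = Mul(Mul(-33, Rational(1, 11)), Mul(2, 5)) = Mul(-3, 10) = -30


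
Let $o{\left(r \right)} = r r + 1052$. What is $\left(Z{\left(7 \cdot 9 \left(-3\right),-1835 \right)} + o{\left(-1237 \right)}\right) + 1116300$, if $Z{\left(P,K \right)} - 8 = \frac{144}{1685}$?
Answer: $\frac{4461086509}{1685} \approx 2.6475 \cdot 10^{6}$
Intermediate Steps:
$o{\left(r \right)} = 1052 + r^{2}$ ($o{\left(r \right)} = r^{2} + 1052 = 1052 + r^{2}$)
$Z{\left(P,K \right)} = \frac{13624}{1685}$ ($Z{\left(P,K \right)} = 8 + \frac{144}{1685} = \frac{13624}{1685}$)
$\left(Z{\left(7 \cdot 9 \left(-3\right),-1835 \right)} + o{\left(-1237 \right)}\right) + 1116300 = \left(\frac{13624}{1685} + \left(1052 + \left(-1237\right)^{2}\right)\right) + 1116300 = \left(\frac{13624}{1685} + \left(1052 + 1530169\right)\right) + 1116300 = \left(\frac{13624}{1685} + 1531221\right) + 1116300 = \frac{2580121009}{1685} + 1116300 = \frac{4461086509}{1685}$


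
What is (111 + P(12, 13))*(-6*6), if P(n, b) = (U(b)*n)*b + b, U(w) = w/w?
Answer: -10080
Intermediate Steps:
U(w) = 1
P(n, b) = b + b*n (P(n, b) = (1*n)*b + b = n*b + b = b*n + b = b + b*n)
(111 + P(12, 13))*(-6*6) = (111 + 13*(1 + 12))*(-6*6) = (111 + 13*13)*(-1*36) = (111 + 169)*(-36) = 280*(-36) = -10080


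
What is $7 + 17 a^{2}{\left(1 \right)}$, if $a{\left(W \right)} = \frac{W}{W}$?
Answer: $24$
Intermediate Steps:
$a{\left(W \right)} = 1$
$7 + 17 a^{2}{\left(1 \right)} = 7 + 17 \cdot 1^{2} = 7 + 17 \cdot 1 = 7 + 17 = 24$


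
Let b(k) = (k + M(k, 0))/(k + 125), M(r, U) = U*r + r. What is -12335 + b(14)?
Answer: -1714537/139 ≈ -12335.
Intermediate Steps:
M(r, U) = r + U*r
b(k) = 2*k/(125 + k) (b(k) = (k + k*(1 + 0))/(k + 125) = (k + k*1)/(125 + k) = (k + k)/(125 + k) = (2*k)/(125 + k) = 2*k/(125 + k))
-12335 + b(14) = -12335 + 2*14/(125 + 14) = -12335 + 2*14/139 = -12335 + 2*14*(1/139) = -12335 + 28/139 = -1714537/139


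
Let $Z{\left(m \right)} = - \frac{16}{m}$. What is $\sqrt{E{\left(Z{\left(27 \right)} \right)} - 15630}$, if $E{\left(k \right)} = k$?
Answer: $\frac{i \sqrt{1266078}}{9} \approx 125.02 i$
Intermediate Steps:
$\sqrt{E{\left(Z{\left(27 \right)} \right)} - 15630} = \sqrt{- \frac{16}{27} - 15630} = \sqrt{- \frac{422026}{27}} = \frac{i \sqrt{1266078}}{9}$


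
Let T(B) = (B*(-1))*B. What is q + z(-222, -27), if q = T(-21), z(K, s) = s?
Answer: -468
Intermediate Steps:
T(B) = -B² (T(B) = (-B)*B = -B²)
q = -441 (q = -1*(-21)² = -1*441 = -441)
q + z(-222, -27) = -441 - 27 = -468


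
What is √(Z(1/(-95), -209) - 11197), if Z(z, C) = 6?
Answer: 19*I*√31 ≈ 105.79*I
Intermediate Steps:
√(Z(1/(-95), -209) - 11197) = √(6 - 11197) = √(-11191) = 19*I*√31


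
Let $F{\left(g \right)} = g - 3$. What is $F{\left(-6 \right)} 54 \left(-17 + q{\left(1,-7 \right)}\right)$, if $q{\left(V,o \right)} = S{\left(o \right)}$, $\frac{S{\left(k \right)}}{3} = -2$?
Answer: $11178$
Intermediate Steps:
$S{\left(k \right)} = -6$ ($S{\left(k \right)} = 3 \left(-2\right) = -6$)
$q{\left(V,o \right)} = -6$
$F{\left(g \right)} = -3 + g$ ($F{\left(g \right)} = g - 3 = -3 + g$)
$F{\left(-6 \right)} 54 \left(-17 + q{\left(1,-7 \right)}\right) = \left(-3 - 6\right) 54 \left(-17 - 6\right) = \left(-9\right) 54 \left(-23\right) = \left(-486\right) \left(-23\right) = 11178$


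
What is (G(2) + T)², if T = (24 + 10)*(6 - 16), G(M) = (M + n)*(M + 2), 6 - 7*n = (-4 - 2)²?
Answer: 5973136/49 ≈ 1.2190e+5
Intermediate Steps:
n = -30/7 (n = 6/7 - (-4 - 2)²/7 = 6/7 - ⅐*(-6)² = 6/7 - ⅐*36 = 6/7 - 36/7 = -30/7 ≈ -4.2857)
G(M) = (2 + M)*(-30/7 + M) (G(M) = (M - 30/7)*(M + 2) = (-30/7 + M)*(2 + M) = (2 + M)*(-30/7 + M))
T = -340 (T = 34*(-10) = -340)
(G(2) + T)² = ((-60/7 + 2² - 16/7*2) - 340)² = ((-60/7 + 4 - 32/7) - 340)² = (-64/7 - 340)² = (-2444/7)² = 5973136/49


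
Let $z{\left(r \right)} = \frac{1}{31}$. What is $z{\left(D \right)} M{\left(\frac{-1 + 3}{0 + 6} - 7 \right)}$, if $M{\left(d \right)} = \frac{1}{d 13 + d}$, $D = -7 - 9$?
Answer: $- \frac{3}{8680} \approx -0.00034562$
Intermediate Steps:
$D = -16$
$M{\left(d \right)} = \frac{1}{14 d}$ ($M{\left(d \right)} = \frac{1}{13 d + d} = \frac{1}{14 d}$)
$z{\left(r \right)} = \frac{1}{31}$
$z{\left(D \right)} M{\left(\frac{-1 + 3}{0 + 6} - 7 \right)} = \frac{\frac{1}{14} \frac{1}{\frac{-1 + 3}{0 + 6} - 7}}{31} = \frac{\frac{1}{14} \frac{1}{\frac{2}{6} - 7}}{31} = \frac{\frac{1}{14} \frac{1}{2 \cdot \frac{1}{6} - 7}}{31} = \frac{\frac{1}{14} \frac{1}{\frac{1}{3} - 7}}{31} = \frac{\frac{1}{14} \frac{1}{- \frac{20}{3}}}{31} = \frac{\frac{1}{14} \left(- \frac{3}{20}\right)}{31} = \frac{1}{31} \left(- \frac{3}{280}\right) = - \frac{3}{8680}$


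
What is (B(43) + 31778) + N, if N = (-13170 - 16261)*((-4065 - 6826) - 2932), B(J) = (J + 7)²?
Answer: 406858991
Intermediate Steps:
B(J) = (7 + J)²
N = 406824713 (N = -29431*(-10891 - 2932) = -29431*(-13823) = 406824713)
(B(43) + 31778) + N = ((7 + 43)² + 31778) + 406824713 = (50² + 31778) + 406824713 = (2500 + 31778) + 406824713 = 34278 + 406824713 = 406858991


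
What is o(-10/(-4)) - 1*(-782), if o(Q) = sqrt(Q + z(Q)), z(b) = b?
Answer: 782 + sqrt(5) ≈ 784.24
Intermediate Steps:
o(Q) = sqrt(2)*sqrt(Q) (o(Q) = sqrt(Q + Q) = sqrt(2*Q) = sqrt(2)*sqrt(Q))
o(-10/(-4)) - 1*(-782) = sqrt(2)*sqrt(-10/(-4)) - 1*(-782) = sqrt(2)*sqrt(-10*(-1/4)) + 782 = sqrt(2)*sqrt(5/2) + 782 = sqrt(2)*(sqrt(10)/2) + 782 = sqrt(5) + 782 = 782 + sqrt(5)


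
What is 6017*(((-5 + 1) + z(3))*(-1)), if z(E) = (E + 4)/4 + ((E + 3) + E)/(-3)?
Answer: 126357/4 ≈ 31589.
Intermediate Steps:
z(E) = -5*E/12 (z(E) = (4 + E)*(¼) + ((3 + E) + E)*(-⅓) = (1 + E/4) + (3 + 2*E)*(-⅓) = (1 + E/4) + (-1 - 2*E/3) = -5*E/12)
6017*(((-5 + 1) + z(3))*(-1)) = 6017*(((-5 + 1) - 5/12*3)*(-1)) = 6017*((-4 - 5/4)*(-1)) = 6017*(-21/4*(-1)) = 6017*(21/4) = 126357/4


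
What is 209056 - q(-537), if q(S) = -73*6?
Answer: 209494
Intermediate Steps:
q(S) = -438
209056 - q(-537) = 209056 - 1*(-438) = 209056 + 438 = 209494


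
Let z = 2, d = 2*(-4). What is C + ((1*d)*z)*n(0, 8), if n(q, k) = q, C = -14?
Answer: -14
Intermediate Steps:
d = -8
C + ((1*d)*z)*n(0, 8) = -14 + ((1*(-8))*2)*0 = -14 - 8*2*0 = -14 - 16*0 = -14 + 0 = -14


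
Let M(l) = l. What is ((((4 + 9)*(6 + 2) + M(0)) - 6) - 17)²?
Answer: 6561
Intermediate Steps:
((((4 + 9)*(6 + 2) + M(0)) - 6) - 17)² = ((((4 + 9)*(6 + 2) + 0) - 6) - 17)² = (((13*8 + 0) - 6) - 17)² = (((104 + 0) - 6) - 17)² = ((104 - 6) - 17)² = (98 - 17)² = 81² = 6561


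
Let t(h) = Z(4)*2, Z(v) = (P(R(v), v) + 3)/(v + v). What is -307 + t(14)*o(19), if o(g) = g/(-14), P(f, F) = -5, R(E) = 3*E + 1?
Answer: -8577/28 ≈ -306.32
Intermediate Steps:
R(E) = 1 + 3*E
o(g) = -g/14 (o(g) = g*(-1/14) = -g/14)
Z(v) = -1/v (Z(v) = (-5 + 3)/(v + v) = -2*1/(2*v) = -1/v)
t(h) = -1/2 (t(h) = -1/4*2 = -1/2)
-307 + t(14)*o(19) = -307 - (-1)*19/28 = -307 - 1/2*(-19/14) = -307 + 19/28 = -8577/28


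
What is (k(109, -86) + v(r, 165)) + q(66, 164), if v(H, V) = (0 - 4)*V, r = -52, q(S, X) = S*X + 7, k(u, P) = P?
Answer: 10085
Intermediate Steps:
q(S, X) = 7 + S*X
v(H, V) = -4*V
(k(109, -86) + v(r, 165)) + q(66, 164) = (-86 - 4*165) + (7 + 66*164) = (-86 - 660) + (7 + 10824) = -746 + 10831 = 10085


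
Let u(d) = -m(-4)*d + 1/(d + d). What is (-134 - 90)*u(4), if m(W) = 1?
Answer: 868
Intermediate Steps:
u(d) = 1/(2*d) - d (u(d) = -d + 1/(d + d) = -d + 1/(2*d) = 1/(2*d) - d)
(-134 - 90)*u(4) = (-134 - 90)*((½)/4 - 1*4) = -224*((½)*(¼) - 4) = -224*(⅛ - 4) = -224*(-31/8) = 868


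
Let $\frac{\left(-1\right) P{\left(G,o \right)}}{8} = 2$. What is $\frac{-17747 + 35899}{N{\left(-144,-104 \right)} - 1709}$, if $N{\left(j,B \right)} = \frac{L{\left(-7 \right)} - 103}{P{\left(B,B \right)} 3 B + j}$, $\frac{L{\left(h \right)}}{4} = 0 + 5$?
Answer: $- \frac{88000896}{8285315} \approx -10.621$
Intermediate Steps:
$P{\left(G,o \right)} = -16$ ($P{\left(G,o \right)} = \left(-8\right) 2 = -16$)
$L{\left(h \right)} = 20$ ($L{\left(h \right)} = 4 \left(0 + 5\right) = 4 \cdot 5 = 20$)
$N{\left(j,B \right)} = - \frac{83}{j - 48 B}$ ($N{\left(j,B \right)} = \frac{20 - 103}{\left(-16\right) 3 B + j} = - \frac{83}{- 48 B + j} = - \frac{83}{j - 48 B}$)
$\frac{-17747 + 35899}{N{\left(-144,-104 \right)} - 1709} = \frac{-17747 + 35899}{\frac{83}{\left(-1\right) \left(-144\right) + 48 \left(-104\right)} - 1709} = \frac{18152}{\frac{83}{144 - 4992} - 1709} = \frac{18152}{\frac{83}{-4848} - 1709} = \frac{18152}{83 \left(- \frac{1}{4848}\right) - 1709} = \frac{18152}{- \frac{83}{4848} - 1709} = \frac{18152}{- \frac{8285315}{4848}} = 18152 \left(- \frac{4848}{8285315}\right) = - \frac{88000896}{8285315}$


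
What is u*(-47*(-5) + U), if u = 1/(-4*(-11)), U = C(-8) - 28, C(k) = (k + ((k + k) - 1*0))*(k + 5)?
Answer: 279/44 ≈ 6.3409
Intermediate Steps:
C(k) = 3*k*(5 + k) (C(k) = (k + (2*k + 0))*(5 + k) = (k + 2*k)*(5 + k) = (3*k)*(5 + k) = 3*k*(5 + k))
U = 44 (U = 3*(-8)*(5 - 8) - 28 = 3*(-8)*(-3) - 28 = 72 - 28 = 44)
u = 1/44 ≈ 0.022727
u*(-47*(-5) + U) = (-47*(-5) + 44)/44 = (235 + 44)/44 = (1/44)*279 = 279/44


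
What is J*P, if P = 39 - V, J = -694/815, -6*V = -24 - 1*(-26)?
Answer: -81892/2445 ≈ -33.494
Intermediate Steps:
V = -⅓ (V = -(-24 - 1*(-26))/6 = -(-24 + 26)/6 = -⅙*2 = -⅓ ≈ -0.33333)
J = -694/815 (J = -694*1/815 = -694/815 ≈ -0.85153)
P = 118/3 (P = 39 - 1*(-⅓) = 39 + ⅓ = 118/3 ≈ 39.333)
J*P = -694/815*118/3 = -81892/2445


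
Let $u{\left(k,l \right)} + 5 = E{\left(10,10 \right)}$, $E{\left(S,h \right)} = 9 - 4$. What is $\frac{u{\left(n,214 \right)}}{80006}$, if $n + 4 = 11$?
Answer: $0$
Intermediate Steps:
$E{\left(S,h \right)} = 5$
$n = 7$ ($n = -4 + 11 = 7$)
$u{\left(k,l \right)} = 0$ ($u{\left(k,l \right)} = -5 + 5 = 0$)
$\frac{u{\left(n,214 \right)}}{80006} = \frac{0}{80006} = 0 \cdot \frac{1}{80006} = 0$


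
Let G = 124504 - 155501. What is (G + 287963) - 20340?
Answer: 236626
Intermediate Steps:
G = -30997
(G + 287963) - 20340 = (-30997 + 287963) - 20340 = 256966 - 20340 = 236626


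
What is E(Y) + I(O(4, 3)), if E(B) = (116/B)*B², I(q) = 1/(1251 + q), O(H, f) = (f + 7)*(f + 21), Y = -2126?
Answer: -367704455/1491 ≈ -2.4662e+5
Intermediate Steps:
O(H, f) = (7 + f)*(21 + f)
E(B) = 116*B
E(Y) + I(O(4, 3)) = 116*(-2126) + 1/(1251 + (147 + 3² + 28*3)) = -246616 + 1/(1251 + (147 + 9 + 84)) = -246616 + 1/(1251 + 240) = -246616 + 1/1491 = -367704455/1491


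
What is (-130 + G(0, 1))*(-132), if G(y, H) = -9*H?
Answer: 18348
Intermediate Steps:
(-130 + G(0, 1))*(-132) = (-130 - 9*1)*(-132) = (-130 - 9)*(-132) = -139*(-132) = 18348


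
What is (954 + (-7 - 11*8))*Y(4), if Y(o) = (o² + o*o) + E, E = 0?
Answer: 27488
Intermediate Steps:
Y(o) = 2*o² (Y(o) = (o² + o*o) + 0 = (o² + o²) + 0 = 2*o² + 0 = 2*o²)
(954 + (-7 - 11*8))*Y(4) = (954 + (-7 - 11*8))*(2*4²) = (954 + (-7 - 88))*(2*16) = (954 - 95)*32 = 859*32 = 27488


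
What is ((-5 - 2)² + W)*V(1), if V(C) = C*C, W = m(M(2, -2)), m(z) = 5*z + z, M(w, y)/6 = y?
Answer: -23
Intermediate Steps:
M(w, y) = 6*y
m(z) = 6*z
W = -72 (W = 6*(6*(-2)) = 6*(-12) = -72)
V(C) = C²
((-5 - 2)² + W)*V(1) = ((-5 - 2)² - 72)*1² = ((-7)² - 72)*1 = (49 - 72)*1 = -23*1 = -23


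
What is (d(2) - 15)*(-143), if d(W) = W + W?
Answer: 1573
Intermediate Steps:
d(W) = 2*W
(d(2) - 15)*(-143) = (2*2 - 15)*(-143) = (4 - 15)*(-143) = -11*(-143) = 1573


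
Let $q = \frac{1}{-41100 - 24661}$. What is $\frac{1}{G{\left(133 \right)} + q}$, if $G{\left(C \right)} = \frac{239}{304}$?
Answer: $\frac{19991344}{15716575} \approx 1.272$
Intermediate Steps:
$G{\left(C \right)} = \frac{239}{304}$ ($G{\left(C \right)} = 239 \cdot \frac{1}{304} = \frac{239}{304}$)
$q = - \frac{1}{65761}$ ($q = \frac{1}{-65761} = - \frac{1}{65761} \approx -1.5207 \cdot 10^{-5}$)
$\frac{1}{G{\left(133 \right)} + q} = \frac{1}{\frac{239}{304} - \frac{1}{65761}} = \frac{1}{\frac{15716575}{19991344}} = \frac{19991344}{15716575}$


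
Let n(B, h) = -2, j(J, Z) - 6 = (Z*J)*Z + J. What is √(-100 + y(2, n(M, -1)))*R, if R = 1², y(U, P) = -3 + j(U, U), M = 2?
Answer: I*√87 ≈ 9.3274*I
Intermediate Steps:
j(J, Z) = 6 + J + J*Z² (j(J, Z) = 6 + ((Z*J)*Z + J) = 6 + ((J*Z)*Z + J) = 6 + (J*Z² + J) = 6 + (J + J*Z²) = 6 + J + J*Z²)
y(U, P) = 3 + U + U³ (y(U, P) = -3 + (6 + U + U*U²) = -3 + (6 + U + U³) = 3 + U + U³)
R = 1
√(-100 + y(2, n(M, -1)))*R = √(-100 + (3 + 2 + 2³))*1 = √(-100 + (3 + 2 + 8))*1 = √(-100 + 13)*1 = √(-87)*1 = (I*√87)*1 = I*√87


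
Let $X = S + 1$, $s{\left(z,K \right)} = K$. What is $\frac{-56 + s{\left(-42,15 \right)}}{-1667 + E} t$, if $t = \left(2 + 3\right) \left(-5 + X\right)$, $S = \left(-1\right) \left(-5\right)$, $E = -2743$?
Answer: $\frac{41}{882} \approx 0.046485$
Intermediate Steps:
$S = 5$
$X = 6$ ($X = 5 + 1 = 6$)
$t = 5$ ($t = \left(2 + 3\right) \left(-5 + 6\right) = 5 \cdot 1 = 5$)
$\frac{-56 + s{\left(-42,15 \right)}}{-1667 + E} t = \frac{-56 + 15}{-1667 - 2743} \cdot 5 = - \frac{41}{-4410} \cdot 5 = \left(-41\right) \left(- \frac{1}{4410}\right) 5 = \frac{41}{4410} \cdot 5 = \frac{41}{882}$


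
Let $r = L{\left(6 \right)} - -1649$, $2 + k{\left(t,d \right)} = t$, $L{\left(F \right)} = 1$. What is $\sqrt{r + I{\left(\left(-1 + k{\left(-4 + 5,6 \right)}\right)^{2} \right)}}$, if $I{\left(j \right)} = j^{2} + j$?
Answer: $\sqrt{1670} \approx 40.866$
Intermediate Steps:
$k{\left(t,d \right)} = -2 + t$
$r = 1650$ ($r = 1 - -1649 = 1 + 1649 = 1650$)
$I{\left(j \right)} = j + j^{2}$
$\sqrt{r + I{\left(\left(-1 + k{\left(-4 + 5,6 \right)}\right)^{2} \right)}} = \sqrt{1650 + \left(-1 + \left(-2 + \left(-4 + 5\right)\right)\right)^{2} \left(1 + \left(-1 + \left(-2 + \left(-4 + 5\right)\right)\right)^{2}\right)} = \sqrt{1650 + \left(-1 + \left(-2 + 1\right)\right)^{2} \left(1 + \left(-1 + \left(-2 + 1\right)\right)^{2}\right)} = \sqrt{1650 + \left(-1 - 1\right)^{2} \left(1 + \left(-1 - 1\right)^{2}\right)} = \sqrt{1650 + \left(-2\right)^{2} \left(1 + \left(-2\right)^{2}\right)} = \sqrt{1650 + 4 \left(1 + 4\right)} = \sqrt{1650 + 4 \cdot 5} = \sqrt{1650 + 20} = \sqrt{1670}$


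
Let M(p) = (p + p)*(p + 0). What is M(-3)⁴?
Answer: 104976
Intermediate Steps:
M(p) = 2*p² (M(p) = (2*p)*p = 2*p²)
M(-3)⁴ = (2*(-3)²)⁴ = (2*9)⁴ = 18⁴ = 104976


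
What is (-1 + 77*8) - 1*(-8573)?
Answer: 9188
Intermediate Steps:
(-1 + 77*8) - 1*(-8573) = (-1 + 616) + 8573 = 615 + 8573 = 9188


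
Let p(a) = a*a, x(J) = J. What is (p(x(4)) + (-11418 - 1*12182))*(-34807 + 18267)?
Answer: 390079360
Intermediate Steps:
p(a) = a**2
(p(x(4)) + (-11418 - 1*12182))*(-34807 + 18267) = (4**2 + (-11418 - 1*12182))*(-34807 + 18267) = (16 + (-11418 - 12182))*(-16540) = (16 - 23600)*(-16540) = -23584*(-16540) = 390079360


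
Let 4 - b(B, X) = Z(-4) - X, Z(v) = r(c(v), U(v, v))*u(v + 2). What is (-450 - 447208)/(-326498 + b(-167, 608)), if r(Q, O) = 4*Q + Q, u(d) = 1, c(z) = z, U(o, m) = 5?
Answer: 223829/162933 ≈ 1.3737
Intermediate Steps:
r(Q, O) = 5*Q
Z(v) = 5*v (Z(v) = (5*v)*1 = 5*v)
b(B, X) = 24 + X (b(B, X) = 4 - (5*(-4) - X) = 4 - (-20 - X) = 4 + (20 + X) = 24 + X)
(-450 - 447208)/(-326498 + b(-167, 608)) = (-450 - 447208)/(-326498 + (24 + 608)) = -447658/(-326498 + 632) = -447658/(-325866) = -447658*(-1/325866) = 223829/162933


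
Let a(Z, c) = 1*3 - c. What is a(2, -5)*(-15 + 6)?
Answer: -72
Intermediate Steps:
a(Z, c) = 3 - c
a(2, -5)*(-15 + 6) = (3 - 1*(-5))*(-15 + 6) = (3 + 5)*(-9) = 8*(-9) = -72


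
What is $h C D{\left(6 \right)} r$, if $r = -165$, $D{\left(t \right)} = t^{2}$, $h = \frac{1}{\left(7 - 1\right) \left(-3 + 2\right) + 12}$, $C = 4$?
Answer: $-3960$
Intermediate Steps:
$h = \frac{1}{6}$ ($h = \frac{1}{6 \left(-1\right) + 12} = \frac{1}{-6 + 12} = \frac{1}{6} \approx 0.16667$)
$h C D{\left(6 \right)} r = \frac{1}{6} \cdot 4 \cdot 6^{2} \left(-165\right) = \frac{2}{3} \cdot 36 \left(-165\right) = 24 \left(-165\right) = -3960$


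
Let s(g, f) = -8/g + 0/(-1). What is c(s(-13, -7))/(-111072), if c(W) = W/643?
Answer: -1/116056356 ≈ -8.6165e-9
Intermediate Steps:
s(g, f) = -8/g (s(g, f) = -8/g + 0*(-1) = -8/g + 0 = -8/g)
c(W) = W/643 (c(W) = W*(1/643) = W/643)
c(s(-13, -7))/(-111072) = ((-8/(-13))/643)/(-111072) = ((-8*(-1/13))/643)*(-1/111072) = ((1/643)*(8/13))*(-1/111072) = (8/8359)*(-1/111072) = -1/116056356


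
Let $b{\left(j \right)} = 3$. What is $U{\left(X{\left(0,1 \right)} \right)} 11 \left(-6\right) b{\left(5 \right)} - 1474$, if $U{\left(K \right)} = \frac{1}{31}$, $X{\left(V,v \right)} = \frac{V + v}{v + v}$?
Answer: $- \frac{45892}{31} \approx -1480.4$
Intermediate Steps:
$X{\left(V,v \right)} = \frac{V + v}{2 v}$
$U{\left(K \right)} = \frac{1}{31}$
$U{\left(X{\left(0,1 \right)} \right)} 11 \left(-6\right) b{\left(5 \right)} - 1474 = \frac{11 \left(-6\right) 3}{31} - 1474 = \frac{\left(-66\right) 3}{31} - 1474 = \frac{1}{31} \left(-198\right) - 1474 = - \frac{198}{31} - 1474 = - \frac{45892}{31}$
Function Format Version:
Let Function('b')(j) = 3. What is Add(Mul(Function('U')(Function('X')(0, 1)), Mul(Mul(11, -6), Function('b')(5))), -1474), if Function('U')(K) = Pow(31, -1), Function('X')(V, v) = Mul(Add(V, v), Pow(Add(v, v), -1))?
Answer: Rational(-45892, 31) ≈ -1480.4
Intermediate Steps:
Function('X')(V, v) = Mul(Rational(1, 2), Pow(v, -1), Add(V, v)) (Function('X')(V, v) = Mul(Add(V, v), Pow(Mul(2, v), -1)) = Mul(Add(V, v), Mul(Rational(1, 2), Pow(v, -1))) = Mul(Rational(1, 2), Pow(v, -1), Add(V, v)))
Function('U')(K) = Rational(1, 31)
Add(Mul(Function('U')(Function('X')(0, 1)), Mul(Mul(11, -6), Function('b')(5))), -1474) = Add(Mul(Rational(1, 31), Mul(Mul(11, -6), 3)), -1474) = Add(Mul(Rational(1, 31), Mul(-66, 3)), -1474) = Add(Mul(Rational(1, 31), -198), -1474) = Add(Rational(-198, 31), -1474) = Rational(-45892, 31)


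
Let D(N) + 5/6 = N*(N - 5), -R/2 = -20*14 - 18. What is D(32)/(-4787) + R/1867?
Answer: 7449119/53623974 ≈ 0.13891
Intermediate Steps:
R = 596 (R = -2*(-20*14 - 18) = -2*(-280 - 18) = -2*(-298) = 596)
D(N) = -⅚ + N*(-5 + N) (D(N) = -⅚ + N*(N - 5) = -⅚ + N*(-5 + N))
D(32)/(-4787) + R/1867 = (-⅚ + 32² - 5*32)/(-4787) + 596/1867 = (-⅚ + 1024 - 160)*(-1/4787) + 596*(1/1867) = (5179/6)*(-1/4787) + 596/1867 = -5179/28722 + 596/1867 = 7449119/53623974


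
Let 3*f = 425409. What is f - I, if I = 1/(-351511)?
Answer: 49845314334/351511 ≈ 1.4180e+5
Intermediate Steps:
f = 141803 (f = (⅓)*425409 = 141803)
I = -1/351511 ≈ -2.8449e-6
f - I = 141803 - 1*(-1/351511) = 141803 + 1/351511 = 49845314334/351511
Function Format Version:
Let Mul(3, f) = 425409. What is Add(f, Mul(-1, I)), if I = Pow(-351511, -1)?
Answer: Rational(49845314334, 351511) ≈ 1.4180e+5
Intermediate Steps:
f = 141803 (f = Mul(Rational(1, 3), 425409) = 141803)
I = Rational(-1, 351511) ≈ -2.8449e-6
Add(f, Mul(-1, I)) = Add(141803, Mul(-1, Rational(-1, 351511))) = Add(141803, Rational(1, 351511)) = Rational(49845314334, 351511)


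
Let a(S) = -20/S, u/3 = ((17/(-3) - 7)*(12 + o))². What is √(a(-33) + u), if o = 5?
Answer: 4*√9467898/33 ≈ 372.97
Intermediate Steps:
u = 417316/3 (u = 3*((17/(-3) - 7)*(12 + 5))² = 3*((17*(-⅓) - 7)*17)² = 3*((-17/3 - 7)*17)² = 3*(-38/3*17)² = 3*(-646/3)² = 3*(417316/9) = 417316/3 ≈ 1.3911e+5)
√(a(-33) + u) = √(-20/(-33) + 417316/3) = √(-20*(-1/33) + 417316/3) = √(20/33 + 417316/3) = √(4590496/33) = 4*√9467898/33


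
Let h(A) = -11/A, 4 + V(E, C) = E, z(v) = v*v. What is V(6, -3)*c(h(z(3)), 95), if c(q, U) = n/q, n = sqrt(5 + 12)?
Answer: -18*sqrt(17)/11 ≈ -6.7469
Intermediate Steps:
z(v) = v**2
V(E, C) = -4 + E
n = sqrt(17) ≈ 4.1231
c(q, U) = sqrt(17)/q
V(6, -3)*c(h(z(3)), 95) = (-4 + 6)*(sqrt(17)/((-11/(3**2)))) = 2*(sqrt(17)/((-11/9))) = 2*(sqrt(17)/((-11*1/9))) = 2*(sqrt(17)/(-11/9)) = 2*(sqrt(17)*(-9/11)) = 2*(-9*sqrt(17)/11) = -18*sqrt(17)/11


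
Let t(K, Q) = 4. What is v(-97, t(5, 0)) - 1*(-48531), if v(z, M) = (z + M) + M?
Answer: 48442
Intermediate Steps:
v(z, M) = z + 2*M (v(z, M) = (M + z) + M = z + 2*M)
v(-97, t(5, 0)) - 1*(-48531) = (-97 + 2*4) - 1*(-48531) = (-97 + 8) + 48531 = -89 + 48531 = 48442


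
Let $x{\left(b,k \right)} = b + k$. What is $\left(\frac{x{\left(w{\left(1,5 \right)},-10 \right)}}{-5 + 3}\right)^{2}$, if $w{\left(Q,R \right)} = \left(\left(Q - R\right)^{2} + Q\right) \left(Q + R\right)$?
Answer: $2116$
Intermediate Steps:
$w{\left(Q,R \right)} = \left(Q + R\right) \left(Q + \left(Q - R\right)^{2}\right)$ ($w{\left(Q,R \right)} = \left(Q + \left(Q - R\right)^{2}\right) \left(Q + R\right) = \left(Q + R\right) \left(Q + \left(Q - R\right)^{2}\right)$)
$\left(\frac{x{\left(w{\left(1,5 \right)},-10 \right)}}{-5 + 3}\right)^{2} = \left(\frac{\left(1^{2} + 1 \cdot 5 + 1 \left(1 - 5\right)^{2} + 5 \left(1 - 5\right)^{2}\right) - 10}{-5 + 3}\right)^{2} = \left(\frac{\left(1 + 5 + 1 \left(1 - 5\right)^{2} + 5 \left(1 - 5\right)^{2}\right) - 10}{-2}\right)^{2} = \left(\left(\left(1 + 5 + 1 \left(-4\right)^{2} + 5 \left(-4\right)^{2}\right) - 10\right) \left(- \frac{1}{2}\right)\right)^{2} = \left(\left(\left(1 + 5 + 1 \cdot 16 + 5 \cdot 16\right) - 10\right) \left(- \frac{1}{2}\right)\right)^{2} = \left(\left(\left(1 + 5 + 16 + 80\right) - 10\right) \left(- \frac{1}{2}\right)\right)^{2} = \left(\left(102 - 10\right) \left(- \frac{1}{2}\right)\right)^{2} = \left(92 \left(- \frac{1}{2}\right)\right)^{2} = \left(-46\right)^{2} = 2116$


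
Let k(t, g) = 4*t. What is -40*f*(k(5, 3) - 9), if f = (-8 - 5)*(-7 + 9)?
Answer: 11440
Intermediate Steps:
f = -26 (f = -13*2 = -26)
-40*f*(k(5, 3) - 9) = -(-1040)*(4*5 - 9) = -(-1040)*(20 - 9) = -(-1040)*11 = -40*(-286) = 11440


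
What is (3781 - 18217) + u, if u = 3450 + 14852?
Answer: 3866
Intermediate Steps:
u = 18302
(3781 - 18217) + u = (3781 - 18217) + 18302 = -14436 + 18302 = 3866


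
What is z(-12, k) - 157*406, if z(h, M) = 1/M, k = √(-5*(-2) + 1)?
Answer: -63742 + √11/11 ≈ -63742.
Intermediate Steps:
k = √11 (k = √(10 + 1) = √11 ≈ 3.3166)
z(-12, k) - 157*406 = 1/(√11) - 157*406 = √11/11 - 63742 = -63742 + √11/11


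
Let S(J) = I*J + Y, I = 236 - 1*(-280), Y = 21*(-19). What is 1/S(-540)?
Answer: -1/279039 ≈ -3.5837e-6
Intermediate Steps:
Y = -399
I = 516 (I = 236 + 280 = 516)
S(J) = -399 + 516*J (S(J) = 516*J - 399 = -399 + 516*J)
1/S(-540) = 1/(-399 + 516*(-540)) = 1/(-399 - 278640) = 1/(-279039) = -1/279039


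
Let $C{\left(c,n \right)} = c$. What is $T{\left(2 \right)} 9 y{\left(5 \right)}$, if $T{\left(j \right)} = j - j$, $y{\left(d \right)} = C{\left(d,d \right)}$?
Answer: $0$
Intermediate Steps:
$y{\left(d \right)} = d$
$T{\left(j \right)} = 0$
$T{\left(2 \right)} 9 y{\left(5 \right)} = 0 \cdot 9 \cdot 5 = 0 \cdot 5 = 0$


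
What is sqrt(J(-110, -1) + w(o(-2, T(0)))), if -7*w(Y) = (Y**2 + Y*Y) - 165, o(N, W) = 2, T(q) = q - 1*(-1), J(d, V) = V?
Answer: 5*sqrt(42)/7 ≈ 4.6291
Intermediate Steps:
T(q) = 1 + q (T(q) = q + 1 = 1 + q)
w(Y) = 165/7 - 2*Y**2/7 (w(Y) = -((Y**2 + Y*Y) - 165)/7 = -((Y**2 + Y**2) - 165)/7 = -(2*Y**2 - 165)/7 = -(-165 + 2*Y**2)/7 = 165/7 - 2*Y**2/7)
sqrt(J(-110, -1) + w(o(-2, T(0)))) = sqrt(-1 + (165/7 - 2/7*2**2)) = sqrt(-1 + (165/7 - 2/7*4)) = sqrt(-1 + (165/7 - 8/7)) = sqrt(-1 + 157/7) = sqrt(150/7) = 5*sqrt(42)/7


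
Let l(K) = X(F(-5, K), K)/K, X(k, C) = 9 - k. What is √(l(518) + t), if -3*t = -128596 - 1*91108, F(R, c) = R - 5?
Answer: √176855656866/1554 ≈ 270.62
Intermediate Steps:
F(R, c) = -5 + R
l(K) = 19/K (l(K) = (9 - (-5 - 5))/K = (9 - 1*(-10))/K = (9 + 10)/K = 19/K)
t = 219704/3 (t = -(-128596 - 1*91108)/3 = -(-128596 - 91108)/3 = -⅓*(-219704) = 219704/3 ≈ 73235.)
√(l(518) + t) = √(19/518 + 219704/3) = √(113806729/1554) = √176855656866/1554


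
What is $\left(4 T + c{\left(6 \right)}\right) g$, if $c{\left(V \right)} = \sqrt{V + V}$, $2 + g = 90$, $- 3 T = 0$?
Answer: $176 \sqrt{3} \approx 304.84$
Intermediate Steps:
$T = 0$ ($T = \left(- \frac{1}{3}\right) 0 = 0$)
$g = 88$ ($g = -2 + 90 = 88$)
$c{\left(V \right)} = \sqrt{2} \sqrt{V}$ ($c{\left(V \right)} = \sqrt{2 V} = \sqrt{2} \sqrt{V}$)
$\left(4 T + c{\left(6 \right)}\right) g = \left(4 \cdot 0 + \sqrt{2} \sqrt{6}\right) 88 = \left(0 + 2 \sqrt{3}\right) 88 = 2 \sqrt{3} \cdot 88 = 176 \sqrt{3}$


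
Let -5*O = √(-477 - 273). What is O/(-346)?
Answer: I*√30/346 ≈ 0.01583*I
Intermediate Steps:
O = -I*√30 (O = -√(-477 - 273)/5 = -I*√30 ≈ -5.4772*I)
O/(-346) = -I*√30/(-346) = -I*√30*(-1/346) = I*√30/346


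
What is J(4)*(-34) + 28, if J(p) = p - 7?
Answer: 130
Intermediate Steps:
J(p) = -7 + p
J(4)*(-34) + 28 = (-7 + 4)*(-34) + 28 = -3*(-34) + 28 = 102 + 28 = 130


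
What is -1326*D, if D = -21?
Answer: 27846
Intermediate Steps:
-1326*D = -1326*(-21) = 27846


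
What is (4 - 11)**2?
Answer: 49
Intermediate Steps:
(4 - 11)**2 = (-7)**2 = 49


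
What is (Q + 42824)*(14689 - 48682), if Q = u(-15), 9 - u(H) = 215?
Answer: -1448713674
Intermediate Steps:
u(H) = -206 (u(H) = 9 - 1*215 = 9 - 215 = -206)
Q = -206
(Q + 42824)*(14689 - 48682) = (-206 + 42824)*(14689 - 48682) = 42618*(-33993) = -1448713674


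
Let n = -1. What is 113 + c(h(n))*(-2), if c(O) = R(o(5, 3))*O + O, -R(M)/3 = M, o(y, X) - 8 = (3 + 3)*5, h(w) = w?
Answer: -113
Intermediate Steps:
o(y, X) = 38 (o(y, X) = 8 + (3 + 3)*5 = 8 + 6*5 = 8 + 30 = 38)
R(M) = -3*M
c(O) = -113*O (c(O) = (-3*38)*O + O = -114*O + O = -113*O)
113 + c(h(n))*(-2) = 113 - 113*(-1)*(-2) = 113 + 113*(-2) = 113 - 226 = -113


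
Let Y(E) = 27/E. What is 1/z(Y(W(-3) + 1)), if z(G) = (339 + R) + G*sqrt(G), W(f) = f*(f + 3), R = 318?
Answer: 73/45774 - sqrt(3)/5086 ≈ 0.0012542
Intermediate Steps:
W(f) = f*(3 + f)
z(G) = 657 + G**(3/2) (z(G) = (339 + 318) + G*sqrt(G) = 657 + G**(3/2))
1/z(Y(W(-3) + 1)) = 1/(657 + (27/(-3*(3 - 3) + 1))**(3/2)) = 1/(657 + (27/(-3*0 + 1))**(3/2)) = 1/(657 + (27/(0 + 1))**(3/2)) = 1/(657 + (27/1)**(3/2)) = 1/(657 + (27*1)**(3/2)) = 1/(657 + 27**(3/2)) = 1/(657 + 81*sqrt(3))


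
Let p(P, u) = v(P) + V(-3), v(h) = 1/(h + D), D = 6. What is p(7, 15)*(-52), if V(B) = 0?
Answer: -4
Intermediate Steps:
v(h) = 1/(6 + h) (v(h) = 1/(h + 6) = 1/(6 + h))
p(P, u) = 1/(6 + P) (p(P, u) = 1/(6 + P) + 0 = 1/(6 + P))
p(7, 15)*(-52) = -52/(6 + 7) = -52/13 = (1/13)*(-52) = -4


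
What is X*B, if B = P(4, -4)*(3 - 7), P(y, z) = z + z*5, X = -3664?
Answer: -351744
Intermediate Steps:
P(y, z) = 6*z (P(y, z) = z + 5*z = 6*z)
B = 96 (B = (6*(-4))*(3 - 7) = -24*(-4) = 96)
X*B = -3664*96 = -351744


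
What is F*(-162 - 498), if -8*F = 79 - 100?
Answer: -3465/2 ≈ -1732.5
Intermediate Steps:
F = 21/8 (F = -(79 - 100)/8 = -⅛*(-21) = 21/8 ≈ 2.6250)
F*(-162 - 498) = 21*(-162 - 498)/8 = (21/8)*(-660) = -3465/2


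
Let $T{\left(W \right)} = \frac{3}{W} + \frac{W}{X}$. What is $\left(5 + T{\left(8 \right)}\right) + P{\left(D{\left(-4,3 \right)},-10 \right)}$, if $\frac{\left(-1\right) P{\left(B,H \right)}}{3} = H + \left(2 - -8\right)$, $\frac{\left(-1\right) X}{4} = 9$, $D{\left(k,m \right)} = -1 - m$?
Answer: $\frac{371}{72} \approx 5.1528$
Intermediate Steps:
$X = -36$ ($X = \left(-4\right) 9 = -36$)
$P{\left(B,H \right)} = -30 - 3 H$ ($P{\left(B,H \right)} = - 3 \left(H + \left(2 - -8\right)\right) = - 3 \left(H + \left(2 + 8\right)\right) = - 3 \left(H + 10\right) = - 3 \left(10 + H\right) = -30 - 3 H$)
$T{\left(W \right)} = \frac{3}{W} - \frac{W}{36}$ ($T{\left(W \right)} = \frac{3}{W} + \frac{W}{-36} = \frac{3}{W} + W \left(- \frac{1}{36}\right) = \frac{3}{W} - \frac{W}{36}$)
$\left(5 + T{\left(8 \right)}\right) + P{\left(D{\left(-4,3 \right)},-10 \right)} = \left(5 + \left(\frac{3}{8} - \frac{2}{9}\right)\right) - 0 = \left(5 + \left(3 \cdot \frac{1}{8} - \frac{2}{9}\right)\right) + \left(-30 + 30\right) = \left(5 + \left(\frac{3}{8} - \frac{2}{9}\right)\right) + 0 = \left(5 + \frac{11}{72}\right) + 0 = \frac{371}{72} + 0 = \frac{371}{72}$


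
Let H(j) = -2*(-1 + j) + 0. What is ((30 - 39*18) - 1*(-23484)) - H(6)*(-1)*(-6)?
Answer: 22872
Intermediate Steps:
H(j) = 2 - 2*j (H(j) = (2 - 2*j) + 0 = 2 - 2*j)
((30 - 39*18) - 1*(-23484)) - H(6)*(-1)*(-6) = ((30 - 39*18) - 1*(-23484)) - (2 - 2*6)*(-1)*(-6) = ((30 - 702) + 23484) - (2 - 12)*(-1)*(-6) = (-672 + 23484) - (-10*(-1))*(-6) = 22812 - 10*(-6) = 22812 - 1*(-60) = 22812 + 60 = 22872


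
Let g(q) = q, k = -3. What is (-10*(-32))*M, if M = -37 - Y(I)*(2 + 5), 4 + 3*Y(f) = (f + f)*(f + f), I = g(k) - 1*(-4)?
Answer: -11840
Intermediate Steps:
I = 1 (I = -3 - 1*(-4) = -3 + 4 = 1)
Y(f) = -4/3 + 4*f**2/3 (Y(f) = -4/3 + ((f + f)*(f + f))/3 = -4/3 + ((2*f)*(2*f))/3 = -4/3 + (4*f**2)/3 = -4/3 + 4*f**2/3)
M = -37 (M = -37 - (-4/3 + (4/3)*1**2)*(2 + 5) = -37 - (-4/3 + (4/3)*1)*7 = -37 - (-4/3 + 4/3)*7 = -37 - 0*7 = -37 - 1*0 = -37 + 0 = -37)
(-10*(-32))*M = -10*(-32)*(-37) = 320*(-37) = -11840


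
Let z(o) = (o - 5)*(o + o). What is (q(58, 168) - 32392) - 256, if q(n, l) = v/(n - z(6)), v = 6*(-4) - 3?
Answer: -1501835/46 ≈ -32649.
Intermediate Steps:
z(o) = 2*o*(-5 + o) (z(o) = (-5 + o)*(2*o) = 2*o*(-5 + o))
v = -27 (v = -24 - 3 = -27)
q(n, l) = -27/(-12 + n) (q(n, l) = -27/(n - 2*6*(-5 + 6)) = -27/(n - 2*6) = -27/(n - 1*12) = -27/(n - 12) = -27/(-12 + n))
(q(58, 168) - 32392) - 256 = (-27/(-12 + 58) - 32392) - 256 = (-27/46 - 32392) - 256 = -1490059/46 - 256 = -1501835/46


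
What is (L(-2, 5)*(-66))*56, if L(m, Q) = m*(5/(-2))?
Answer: -18480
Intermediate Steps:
L(m, Q) = -5*m/2 (L(m, Q) = m*(5*(-1/2)) = m*(-5/2) = -5*m/2)
(L(-2, 5)*(-66))*56 = (-5/2*(-2)*(-66))*56 = (5*(-66))*56 = -330*56 = -18480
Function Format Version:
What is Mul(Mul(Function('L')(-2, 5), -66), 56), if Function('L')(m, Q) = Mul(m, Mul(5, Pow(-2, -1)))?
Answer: -18480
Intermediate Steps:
Function('L')(m, Q) = Mul(Rational(-5, 2), m) (Function('L')(m, Q) = Mul(m, Mul(5, Rational(-1, 2))) = Mul(m, Rational(-5, 2)) = Mul(Rational(-5, 2), m))
Mul(Mul(Function('L')(-2, 5), -66), 56) = Mul(Mul(Mul(Rational(-5, 2), -2), -66), 56) = Mul(Mul(5, -66), 56) = Mul(-330, 56) = -18480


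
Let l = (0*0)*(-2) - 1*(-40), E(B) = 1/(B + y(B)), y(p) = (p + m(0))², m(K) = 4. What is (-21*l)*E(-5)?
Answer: 210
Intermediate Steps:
y(p) = (4 + p)² (y(p) = (p + 4)² = (4 + p)²)
E(B) = 1/(B + (4 + B)²)
l = 40 (l = 0*(-2) + 40 = 0 + 40 = 40)
(-21*l)*E(-5) = (-21*40)/(-5 + (4 - 5)²) = -840/(-5 + (-1)²) = -840/(-5 + 1) = -840/(-4) = -840*(-¼) = 210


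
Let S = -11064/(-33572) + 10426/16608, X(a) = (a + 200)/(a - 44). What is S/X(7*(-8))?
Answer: -1668039325/2509036992 ≈ -0.66481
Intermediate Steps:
X(a) = (200 + a)/(-44 + a)
S = 66721573/69695472 (S = -11064*(-1/33572) + 10426*(1/16608) = 2766/8393 + 5213/8304 = 66721573/69695472 ≈ 0.95733)
S/X(7*(-8)) = 66721573/(69695472*(((200 + 7*(-8))/(-44 + 7*(-8))))) = 66721573/(69695472*(((200 - 56)/(-44 - 56)))) = 66721573/(69695472*((144/(-100)))) = 66721573/(69695472*((-1/100*144))) = 66721573/(69695472*(-36/25)) = (66721573/69695472)*(-25/36) = -1668039325/2509036992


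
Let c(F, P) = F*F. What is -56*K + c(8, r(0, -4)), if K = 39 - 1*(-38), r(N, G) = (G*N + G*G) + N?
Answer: -4248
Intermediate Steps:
r(N, G) = N + G**2 + G*N (r(N, G) = (G*N + G**2) + N = (G**2 + G*N) + N = N + G**2 + G*N)
c(F, P) = F**2
K = 77 (K = 39 + 38 = 77)
-56*K + c(8, r(0, -4)) = -56*77 + 8**2 = -4312 + 64 = -4248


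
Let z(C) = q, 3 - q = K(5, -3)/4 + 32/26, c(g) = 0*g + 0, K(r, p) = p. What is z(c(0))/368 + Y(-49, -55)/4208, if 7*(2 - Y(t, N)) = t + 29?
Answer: 281835/35229376 ≈ 0.0080000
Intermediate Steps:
c(g) = 0 (c(g) = 0 + 0 = 0)
Y(t, N) = -15/7 - t/7 (Y(t, N) = 2 - (t + 29)/7 = 2 - (29 + t)/7 = 2 + (-29/7 - t/7) = -15/7 - t/7)
q = 131/52 (q = 3 - (-3/4 + 32/26) = 3 - (-3*¼ + 32*(1/26)) = 3 - (-¾ + 16/13) = 3 - 1*25/52 = 3 - 25/52 = 131/52 ≈ 2.5192)
z(C) = 131/52
z(c(0))/368 + Y(-49, -55)/4208 = (131/52)/368 + (-15/7 - ⅐*(-49))/4208 = (131/52)*(1/368) + (-15/7 + 7)*(1/4208) = 131/19136 + (34/7)*(1/4208) = 131/19136 + 17/14728 = 281835/35229376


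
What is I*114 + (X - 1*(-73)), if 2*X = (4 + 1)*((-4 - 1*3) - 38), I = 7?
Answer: 1517/2 ≈ 758.50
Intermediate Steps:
X = -225/2 (X = ((4 + 1)*((-4 - 1*3) - 38))/2 = (5*((-4 - 3) - 38))/2 = (5*(-7 - 38))/2 = (5*(-45))/2 = (½)*(-225) = -225/2 ≈ -112.50)
I*114 + (X - 1*(-73)) = 7*114 + (-225/2 - 1*(-73)) = 798 + (-225/2 + 73) = 798 - 79/2 = 1517/2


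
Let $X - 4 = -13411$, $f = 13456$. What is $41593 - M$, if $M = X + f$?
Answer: $41544$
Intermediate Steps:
$X = -13407$ ($X = 4 - 13411 = -13407$)
$M = 49$ ($M = -13407 + 13456 = 49$)
$41593 - M = 41593 - 49 = 41544$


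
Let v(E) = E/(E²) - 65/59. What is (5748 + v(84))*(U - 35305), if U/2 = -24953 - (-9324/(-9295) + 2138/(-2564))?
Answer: -185385566242470357/378568190 ≈ -4.8970e+8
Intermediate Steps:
v(E) = -65/59 + 1/E (v(E) = E/E² - 65*1/59 = 1/E - 65/59 = -65/59 + 1/E)
U = -297346706083/5958095 (U = 2*(-24953 - (-9324/(-9295) + 2138/(-2564))) = 2*(-24953 - (-9324*(-1/9295) + 2138*(-1/2564))) = 2*(-24953 - (9324/9295 - 1069/1282)) = 2*(-24953 - 1*2017013/11916190) = 2*(-24953 - 2017013/11916190) = 2*(-297346706083/11916190) = -297346706083/5958095 ≈ -49906.)
(5748 + v(84))*(U - 35305) = (5748 + (-65/59 + 1/84))*(-297346706083/5958095 - 35305) = (5748 + (-65/59 + 1/84))*(-507697250058/5958095) = (5748 - 5401/4956)*(-507697250058/5958095) = (28481687/4956)*(-507697250058/5958095) = -185385566242470357/378568190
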